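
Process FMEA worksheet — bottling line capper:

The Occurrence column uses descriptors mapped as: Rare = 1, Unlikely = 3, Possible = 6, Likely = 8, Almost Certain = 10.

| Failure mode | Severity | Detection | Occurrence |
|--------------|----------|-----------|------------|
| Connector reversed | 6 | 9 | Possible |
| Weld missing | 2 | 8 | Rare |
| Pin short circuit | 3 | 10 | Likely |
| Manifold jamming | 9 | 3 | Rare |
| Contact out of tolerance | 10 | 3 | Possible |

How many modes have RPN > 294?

RPN = Severity × Occurrence × Detection:
  Connector reversed: 6 × 6 × 9 = 324
  Weld missing: 2 × 1 × 8 = 16
  Pin short circuit: 3 × 8 × 10 = 240
  Manifold jamming: 9 × 1 × 3 = 27
  Contact out of tolerance: 10 × 6 × 3 = 180
Modes with RPN > 294: Connector reversed (324) → 1.

1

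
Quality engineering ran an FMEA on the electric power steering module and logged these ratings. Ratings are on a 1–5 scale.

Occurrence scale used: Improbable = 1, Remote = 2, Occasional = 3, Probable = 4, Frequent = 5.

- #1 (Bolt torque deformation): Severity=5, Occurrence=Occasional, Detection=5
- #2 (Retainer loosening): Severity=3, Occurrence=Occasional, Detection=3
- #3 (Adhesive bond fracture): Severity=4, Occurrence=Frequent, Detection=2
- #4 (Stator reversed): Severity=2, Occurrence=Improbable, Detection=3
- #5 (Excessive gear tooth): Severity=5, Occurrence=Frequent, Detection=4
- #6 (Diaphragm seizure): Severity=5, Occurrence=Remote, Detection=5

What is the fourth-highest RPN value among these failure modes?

RPN = Severity × Occurrence × Detection:
  #1: 5 × 3 × 5 = 75
  #2: 3 × 3 × 3 = 27
  #3: 4 × 5 × 2 = 40
  #4: 2 × 1 × 3 = 6
  #5: 5 × 5 × 4 = 100
  #6: 5 × 2 × 5 = 50
Sorted descending: 100, 75, 50, 40, 27, 6.
The fourth-highest RPN is 40 (#3).

40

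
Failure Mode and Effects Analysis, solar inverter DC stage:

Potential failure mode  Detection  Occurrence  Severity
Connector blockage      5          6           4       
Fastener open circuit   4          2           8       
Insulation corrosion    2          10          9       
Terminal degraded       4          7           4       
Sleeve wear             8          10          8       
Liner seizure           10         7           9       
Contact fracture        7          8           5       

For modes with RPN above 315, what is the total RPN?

RPN = Severity × Occurrence × Detection:
  Connector blockage: 4 × 6 × 5 = 120
  Fastener open circuit: 8 × 2 × 4 = 64
  Insulation corrosion: 9 × 10 × 2 = 180
  Terminal degraded: 4 × 7 × 4 = 112
  Sleeve wear: 8 × 10 × 8 = 640
  Liner seizure: 9 × 7 × 10 = 630
  Contact fracture: 5 × 8 × 7 = 280
RPN > 315: Sleeve wear (640), Liner seizure (630).
Sum: 640 + 630 = 1270.

1270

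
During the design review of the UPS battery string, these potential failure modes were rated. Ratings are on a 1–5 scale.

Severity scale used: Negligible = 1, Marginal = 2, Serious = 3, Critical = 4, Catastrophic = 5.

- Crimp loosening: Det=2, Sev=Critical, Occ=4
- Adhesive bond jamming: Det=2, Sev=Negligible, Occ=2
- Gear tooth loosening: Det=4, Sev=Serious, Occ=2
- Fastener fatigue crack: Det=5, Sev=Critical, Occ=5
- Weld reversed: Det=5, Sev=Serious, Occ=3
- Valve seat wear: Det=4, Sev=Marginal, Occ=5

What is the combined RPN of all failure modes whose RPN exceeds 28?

217

RPN = Severity × Occurrence × Detection:
  Crimp loosening: 4 × 4 × 2 = 32
  Adhesive bond jamming: 1 × 2 × 2 = 4
  Gear tooth loosening: 3 × 2 × 4 = 24
  Fastener fatigue crack: 4 × 5 × 5 = 100
  Weld reversed: 3 × 3 × 5 = 45
  Valve seat wear: 2 × 5 × 4 = 40
RPN > 28: Crimp loosening (32), Fastener fatigue crack (100), Weld reversed (45), Valve seat wear (40).
Sum: 32 + 100 + 45 + 40 = 217.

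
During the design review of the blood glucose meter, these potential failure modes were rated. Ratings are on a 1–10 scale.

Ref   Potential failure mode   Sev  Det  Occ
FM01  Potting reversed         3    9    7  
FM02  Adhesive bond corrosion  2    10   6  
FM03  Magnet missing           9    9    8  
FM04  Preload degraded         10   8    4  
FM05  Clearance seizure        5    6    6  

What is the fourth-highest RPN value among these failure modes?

180

RPN = Severity × Occurrence × Detection:
  FM01: 3 × 7 × 9 = 189
  FM02: 2 × 6 × 10 = 120
  FM03: 9 × 8 × 9 = 648
  FM04: 10 × 4 × 8 = 320
  FM05: 5 × 6 × 6 = 180
Sorted descending: 648, 320, 189, 180, 120.
The fourth-highest RPN is 180 (FM05).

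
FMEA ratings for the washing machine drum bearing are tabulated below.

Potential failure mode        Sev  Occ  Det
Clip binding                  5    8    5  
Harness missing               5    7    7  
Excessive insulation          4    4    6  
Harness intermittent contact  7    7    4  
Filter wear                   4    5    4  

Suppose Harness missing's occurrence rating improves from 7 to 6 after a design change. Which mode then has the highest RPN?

Harness missing

RPN = Severity × Occurrence × Detection:
  Clip binding: 5 × 8 × 5 = 200
  Harness missing: 5 × 7 × 7 = 245
  Excessive insulation: 4 × 4 × 6 = 96
  Harness intermittent contact: 7 × 7 × 4 = 196
  Filter wear: 4 × 5 × 4 = 80
After action: Harness missing → 5 × 6 × 7 = 210.
Revised RPNs: Harness missing=210, Clip binding=200, Harness intermittent contact=196, Excessive insulation=96, Filter wear=80.
Highest is now Harness missing (210).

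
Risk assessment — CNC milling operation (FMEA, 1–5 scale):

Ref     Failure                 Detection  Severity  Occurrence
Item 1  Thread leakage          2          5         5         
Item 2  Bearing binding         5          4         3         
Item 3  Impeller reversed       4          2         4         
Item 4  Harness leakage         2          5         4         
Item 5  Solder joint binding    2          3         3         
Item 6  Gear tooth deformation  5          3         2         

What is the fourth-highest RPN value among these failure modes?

RPN = Severity × Occurrence × Detection:
  Item 1: 5 × 5 × 2 = 50
  Item 2: 4 × 3 × 5 = 60
  Item 3: 2 × 4 × 4 = 32
  Item 4: 5 × 4 × 2 = 40
  Item 5: 3 × 3 × 2 = 18
  Item 6: 3 × 2 × 5 = 30
Sorted descending: 60, 50, 40, 32, 30, 18.
The fourth-highest RPN is 32 (Item 3).

32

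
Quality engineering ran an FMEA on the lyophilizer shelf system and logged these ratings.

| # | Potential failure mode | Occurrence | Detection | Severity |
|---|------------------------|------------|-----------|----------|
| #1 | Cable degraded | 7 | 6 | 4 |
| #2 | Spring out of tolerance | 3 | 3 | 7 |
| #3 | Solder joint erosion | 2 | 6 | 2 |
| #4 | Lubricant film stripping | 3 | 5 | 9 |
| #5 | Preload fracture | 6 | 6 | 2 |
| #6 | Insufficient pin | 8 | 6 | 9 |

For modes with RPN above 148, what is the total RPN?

600

RPN = Severity × Occurrence × Detection:
  #1: 4 × 7 × 6 = 168
  #2: 7 × 3 × 3 = 63
  #3: 2 × 2 × 6 = 24
  #4: 9 × 3 × 5 = 135
  #5: 2 × 6 × 6 = 72
  #6: 9 × 8 × 6 = 432
RPN > 148: #1 (168), #6 (432).
Sum: 168 + 432 = 600.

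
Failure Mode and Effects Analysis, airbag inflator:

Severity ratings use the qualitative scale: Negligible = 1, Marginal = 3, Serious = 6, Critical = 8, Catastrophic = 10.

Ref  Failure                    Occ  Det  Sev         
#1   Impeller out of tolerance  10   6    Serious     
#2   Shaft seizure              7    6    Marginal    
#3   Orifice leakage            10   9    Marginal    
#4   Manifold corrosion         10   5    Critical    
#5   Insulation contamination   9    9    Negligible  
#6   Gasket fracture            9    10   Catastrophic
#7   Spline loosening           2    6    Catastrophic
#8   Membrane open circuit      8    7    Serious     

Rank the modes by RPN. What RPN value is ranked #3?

RPN = Severity × Occurrence × Detection:
  #1: 6 × 10 × 6 = 360
  #2: 3 × 7 × 6 = 126
  #3: 3 × 10 × 9 = 270
  #4: 8 × 10 × 5 = 400
  #5: 1 × 9 × 9 = 81
  #6: 10 × 9 × 10 = 900
  #7: 10 × 2 × 6 = 120
  #8: 6 × 8 × 7 = 336
Sorted descending: 900, 400, 360, 336, 270, 126, 120, 81.
The third-highest RPN is 360 (#1).

360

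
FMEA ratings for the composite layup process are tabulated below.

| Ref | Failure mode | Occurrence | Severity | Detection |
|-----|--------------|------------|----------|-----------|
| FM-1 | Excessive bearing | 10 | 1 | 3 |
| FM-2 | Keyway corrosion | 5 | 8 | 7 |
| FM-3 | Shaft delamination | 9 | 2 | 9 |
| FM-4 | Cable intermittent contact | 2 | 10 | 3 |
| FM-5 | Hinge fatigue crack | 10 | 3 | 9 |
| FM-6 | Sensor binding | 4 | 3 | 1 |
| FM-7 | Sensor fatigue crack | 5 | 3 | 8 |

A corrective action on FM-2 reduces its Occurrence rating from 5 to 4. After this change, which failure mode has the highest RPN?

RPN = Severity × Occurrence × Detection:
  FM-1: 1 × 10 × 3 = 30
  FM-2: 8 × 5 × 7 = 280
  FM-3: 2 × 9 × 9 = 162
  FM-4: 10 × 2 × 3 = 60
  FM-5: 3 × 10 × 9 = 270
  FM-6: 3 × 4 × 1 = 12
  FM-7: 3 × 5 × 8 = 120
After action: FM-2 → 8 × 4 × 7 = 224.
Revised RPNs: FM-5=270, FM-2=224, FM-3=162, FM-7=120, FM-4=60, FM-1=30, FM-6=12.
Highest is now FM-5 (270).

FM-5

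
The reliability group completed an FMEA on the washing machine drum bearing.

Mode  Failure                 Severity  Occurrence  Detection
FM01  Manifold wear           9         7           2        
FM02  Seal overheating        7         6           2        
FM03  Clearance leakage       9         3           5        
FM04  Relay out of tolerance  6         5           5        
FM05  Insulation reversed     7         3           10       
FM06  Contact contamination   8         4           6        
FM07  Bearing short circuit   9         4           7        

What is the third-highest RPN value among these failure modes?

192

RPN = Severity × Occurrence × Detection:
  FM01: 9 × 7 × 2 = 126
  FM02: 7 × 6 × 2 = 84
  FM03: 9 × 3 × 5 = 135
  FM04: 6 × 5 × 5 = 150
  FM05: 7 × 3 × 10 = 210
  FM06: 8 × 4 × 6 = 192
  FM07: 9 × 4 × 7 = 252
Sorted descending: 252, 210, 192, 150, 135, 126, 84.
The third-highest RPN is 192 (FM06).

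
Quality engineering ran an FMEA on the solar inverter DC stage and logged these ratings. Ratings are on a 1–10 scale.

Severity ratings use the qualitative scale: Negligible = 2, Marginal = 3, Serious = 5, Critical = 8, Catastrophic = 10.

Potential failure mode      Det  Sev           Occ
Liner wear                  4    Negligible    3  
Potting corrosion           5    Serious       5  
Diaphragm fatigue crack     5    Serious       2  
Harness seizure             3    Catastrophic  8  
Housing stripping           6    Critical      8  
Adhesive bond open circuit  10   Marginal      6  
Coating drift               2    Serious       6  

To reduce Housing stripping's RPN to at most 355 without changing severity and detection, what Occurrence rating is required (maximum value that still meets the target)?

7

Housing stripping: S=8, O=8, D=6 → current RPN = 384.
Fixed product = 48. Need 48 × O ≤ 355, so O ≤ 355/48 = 7.40.
Maximum integer Occurrence rating = 7 (gives RPN 336; O=8 would give 384 > 355).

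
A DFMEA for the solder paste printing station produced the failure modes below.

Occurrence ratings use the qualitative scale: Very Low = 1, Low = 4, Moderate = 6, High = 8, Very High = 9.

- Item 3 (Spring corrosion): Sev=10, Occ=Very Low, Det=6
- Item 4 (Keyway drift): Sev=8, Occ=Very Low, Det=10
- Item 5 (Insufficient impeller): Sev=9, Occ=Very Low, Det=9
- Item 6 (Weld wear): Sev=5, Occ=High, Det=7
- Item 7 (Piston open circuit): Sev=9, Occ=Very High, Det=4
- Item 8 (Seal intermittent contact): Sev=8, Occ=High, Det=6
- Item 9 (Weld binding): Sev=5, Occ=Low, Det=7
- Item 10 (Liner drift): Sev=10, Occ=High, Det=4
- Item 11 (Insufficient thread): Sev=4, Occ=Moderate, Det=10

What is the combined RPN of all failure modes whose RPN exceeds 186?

1548

RPN = Severity × Occurrence × Detection:
  Item 3: 10 × 1 × 6 = 60
  Item 4: 8 × 1 × 10 = 80
  Item 5: 9 × 1 × 9 = 81
  Item 6: 5 × 8 × 7 = 280
  Item 7: 9 × 9 × 4 = 324
  Item 8: 8 × 8 × 6 = 384
  Item 9: 5 × 4 × 7 = 140
  Item 10: 10 × 8 × 4 = 320
  Item 11: 4 × 6 × 10 = 240
RPN > 186: Item 6 (280), Item 7 (324), Item 8 (384), Item 10 (320), Item 11 (240).
Sum: 280 + 324 + 384 + 320 + 240 = 1548.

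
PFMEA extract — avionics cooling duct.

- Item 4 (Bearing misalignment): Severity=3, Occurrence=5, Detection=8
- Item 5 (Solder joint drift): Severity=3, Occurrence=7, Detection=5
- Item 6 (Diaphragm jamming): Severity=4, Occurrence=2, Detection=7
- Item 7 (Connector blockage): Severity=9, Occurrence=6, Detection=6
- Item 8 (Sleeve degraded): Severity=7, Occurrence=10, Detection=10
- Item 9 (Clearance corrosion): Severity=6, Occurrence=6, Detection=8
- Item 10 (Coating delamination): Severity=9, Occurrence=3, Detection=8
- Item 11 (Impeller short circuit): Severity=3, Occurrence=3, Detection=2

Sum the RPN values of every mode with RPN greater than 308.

RPN = Severity × Occurrence × Detection:
  Item 4: 3 × 5 × 8 = 120
  Item 5: 3 × 7 × 5 = 105
  Item 6: 4 × 2 × 7 = 56
  Item 7: 9 × 6 × 6 = 324
  Item 8: 7 × 10 × 10 = 700
  Item 9: 6 × 6 × 8 = 288
  Item 10: 9 × 3 × 8 = 216
  Item 11: 3 × 3 × 2 = 18
RPN > 308: Item 7 (324), Item 8 (700).
Sum: 324 + 700 = 1024.

1024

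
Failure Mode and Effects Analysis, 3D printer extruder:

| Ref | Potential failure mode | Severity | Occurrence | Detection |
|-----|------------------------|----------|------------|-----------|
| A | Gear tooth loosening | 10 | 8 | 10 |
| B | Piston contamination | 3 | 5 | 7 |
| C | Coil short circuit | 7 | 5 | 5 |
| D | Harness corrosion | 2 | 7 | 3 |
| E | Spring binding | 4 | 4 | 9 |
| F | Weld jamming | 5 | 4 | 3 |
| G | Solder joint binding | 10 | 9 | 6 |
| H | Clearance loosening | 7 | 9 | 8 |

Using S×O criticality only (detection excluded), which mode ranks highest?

G

Criticality = Severity × Occurrence:
  A: 10 × 8 = 80
  B: 3 × 5 = 15
  C: 7 × 5 = 35
  D: 2 × 7 = 14
  E: 4 × 4 = 16
  F: 5 × 4 = 20
  G: 10 × 9 = 90
  H: 7 × 9 = 63
Highest criticality is 90 → G.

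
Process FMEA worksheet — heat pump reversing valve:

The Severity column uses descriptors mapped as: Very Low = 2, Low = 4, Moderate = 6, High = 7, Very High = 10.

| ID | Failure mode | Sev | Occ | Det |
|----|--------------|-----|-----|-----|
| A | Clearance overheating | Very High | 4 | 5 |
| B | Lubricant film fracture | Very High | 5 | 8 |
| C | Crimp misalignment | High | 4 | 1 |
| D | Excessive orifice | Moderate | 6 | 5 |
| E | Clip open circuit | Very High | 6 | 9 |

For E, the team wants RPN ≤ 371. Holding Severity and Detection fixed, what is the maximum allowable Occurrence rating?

E: S=10, O=6, D=9 → current RPN = 540.
Fixed product = 90. Need 90 × O ≤ 371, so O ≤ 371/90 = 4.12.
Maximum integer Occurrence rating = 4 (gives RPN 360; O=5 would give 450 > 371).

4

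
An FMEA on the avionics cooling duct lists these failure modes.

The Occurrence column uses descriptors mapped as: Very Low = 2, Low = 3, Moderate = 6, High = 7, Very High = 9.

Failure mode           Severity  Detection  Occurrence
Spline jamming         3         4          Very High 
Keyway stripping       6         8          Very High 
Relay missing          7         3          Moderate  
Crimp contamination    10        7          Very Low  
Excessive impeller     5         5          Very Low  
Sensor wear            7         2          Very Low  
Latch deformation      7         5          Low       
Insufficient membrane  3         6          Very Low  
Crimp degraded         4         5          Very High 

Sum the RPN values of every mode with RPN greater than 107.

RPN = Severity × Occurrence × Detection:
  Spline jamming: 3 × 9 × 4 = 108
  Keyway stripping: 6 × 9 × 8 = 432
  Relay missing: 7 × 6 × 3 = 126
  Crimp contamination: 10 × 2 × 7 = 140
  Excessive impeller: 5 × 2 × 5 = 50
  Sensor wear: 7 × 2 × 2 = 28
  Latch deformation: 7 × 3 × 5 = 105
  Insufficient membrane: 3 × 2 × 6 = 36
  Crimp degraded: 4 × 9 × 5 = 180
RPN > 107: Spline jamming (108), Keyway stripping (432), Relay missing (126), Crimp contamination (140), Crimp degraded (180).
Sum: 108 + 432 + 126 + 140 + 180 = 986.

986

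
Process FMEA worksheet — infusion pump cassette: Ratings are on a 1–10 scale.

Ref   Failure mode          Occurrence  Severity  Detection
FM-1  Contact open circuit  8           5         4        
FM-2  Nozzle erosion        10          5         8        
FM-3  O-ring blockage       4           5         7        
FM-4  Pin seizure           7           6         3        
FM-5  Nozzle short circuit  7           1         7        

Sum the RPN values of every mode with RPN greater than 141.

RPN = Severity × Occurrence × Detection:
  FM-1: 5 × 8 × 4 = 160
  FM-2: 5 × 10 × 8 = 400
  FM-3: 5 × 4 × 7 = 140
  FM-4: 6 × 7 × 3 = 126
  FM-5: 1 × 7 × 7 = 49
RPN > 141: FM-1 (160), FM-2 (400).
Sum: 160 + 400 = 560.

560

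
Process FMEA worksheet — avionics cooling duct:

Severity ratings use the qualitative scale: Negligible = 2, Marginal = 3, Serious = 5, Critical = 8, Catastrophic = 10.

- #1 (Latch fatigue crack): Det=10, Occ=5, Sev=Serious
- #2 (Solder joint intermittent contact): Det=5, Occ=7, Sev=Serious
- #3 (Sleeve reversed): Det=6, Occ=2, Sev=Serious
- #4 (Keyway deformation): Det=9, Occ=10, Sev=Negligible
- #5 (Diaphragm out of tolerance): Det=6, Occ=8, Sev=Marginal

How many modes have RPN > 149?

3

RPN = Severity × Occurrence × Detection:
  #1: 5 × 5 × 10 = 250
  #2: 5 × 7 × 5 = 175
  #3: 5 × 2 × 6 = 60
  #4: 2 × 10 × 9 = 180
  #5: 3 × 8 × 6 = 144
Modes with RPN > 149: #1 (250), #2 (175), #4 (180) → 3.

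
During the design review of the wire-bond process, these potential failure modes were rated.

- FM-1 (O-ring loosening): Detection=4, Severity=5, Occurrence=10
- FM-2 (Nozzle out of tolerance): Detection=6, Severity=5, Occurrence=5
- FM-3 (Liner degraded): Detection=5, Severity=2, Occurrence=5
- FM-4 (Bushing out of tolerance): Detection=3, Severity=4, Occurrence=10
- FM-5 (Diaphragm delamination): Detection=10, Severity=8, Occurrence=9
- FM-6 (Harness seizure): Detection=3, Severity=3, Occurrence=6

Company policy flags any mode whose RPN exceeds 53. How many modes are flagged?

RPN = Severity × Occurrence × Detection:
  FM-1: 5 × 10 × 4 = 200
  FM-2: 5 × 5 × 6 = 150
  FM-3: 2 × 5 × 5 = 50
  FM-4: 4 × 10 × 3 = 120
  FM-5: 8 × 9 × 10 = 720
  FM-6: 3 × 6 × 3 = 54
Modes with RPN > 53: FM-1 (200), FM-2 (150), FM-4 (120), FM-5 (720), FM-6 (54) → 5.

5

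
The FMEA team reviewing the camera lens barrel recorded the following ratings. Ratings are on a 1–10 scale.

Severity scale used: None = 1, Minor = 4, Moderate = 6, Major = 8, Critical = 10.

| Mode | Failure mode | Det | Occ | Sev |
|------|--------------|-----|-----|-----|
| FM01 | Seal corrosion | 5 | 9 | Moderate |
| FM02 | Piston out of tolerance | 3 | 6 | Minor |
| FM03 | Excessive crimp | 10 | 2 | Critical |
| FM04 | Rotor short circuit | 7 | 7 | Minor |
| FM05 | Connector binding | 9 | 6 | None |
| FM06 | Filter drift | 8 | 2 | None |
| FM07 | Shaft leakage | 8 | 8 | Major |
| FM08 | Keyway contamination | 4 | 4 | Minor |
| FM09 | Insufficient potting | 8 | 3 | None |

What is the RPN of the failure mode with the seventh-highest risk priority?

RPN = Severity × Occurrence × Detection:
  FM01: 6 × 9 × 5 = 270
  FM02: 4 × 6 × 3 = 72
  FM03: 10 × 2 × 10 = 200
  FM04: 4 × 7 × 7 = 196
  FM05: 1 × 6 × 9 = 54
  FM06: 1 × 2 × 8 = 16
  FM07: 8 × 8 × 8 = 512
  FM08: 4 × 4 × 4 = 64
  FM09: 1 × 3 × 8 = 24
Sorted descending: 512, 270, 200, 196, 72, 64, 54, 24, 16.
The seventh-highest RPN is 54 (FM05).

54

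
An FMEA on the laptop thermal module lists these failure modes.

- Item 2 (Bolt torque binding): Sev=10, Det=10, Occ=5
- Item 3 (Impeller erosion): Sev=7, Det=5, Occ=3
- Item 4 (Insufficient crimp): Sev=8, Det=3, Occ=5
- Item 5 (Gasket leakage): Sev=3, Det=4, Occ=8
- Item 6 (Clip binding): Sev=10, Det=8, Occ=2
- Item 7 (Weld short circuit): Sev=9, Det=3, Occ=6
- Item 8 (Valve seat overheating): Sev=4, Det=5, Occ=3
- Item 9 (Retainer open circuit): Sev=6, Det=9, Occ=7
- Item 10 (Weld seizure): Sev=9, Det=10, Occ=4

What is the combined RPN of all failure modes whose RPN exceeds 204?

RPN = Severity × Occurrence × Detection:
  Item 2: 10 × 5 × 10 = 500
  Item 3: 7 × 3 × 5 = 105
  Item 4: 8 × 5 × 3 = 120
  Item 5: 3 × 8 × 4 = 96
  Item 6: 10 × 2 × 8 = 160
  Item 7: 9 × 6 × 3 = 162
  Item 8: 4 × 3 × 5 = 60
  Item 9: 6 × 7 × 9 = 378
  Item 10: 9 × 4 × 10 = 360
RPN > 204: Item 2 (500), Item 9 (378), Item 10 (360).
Sum: 500 + 378 + 360 = 1238.

1238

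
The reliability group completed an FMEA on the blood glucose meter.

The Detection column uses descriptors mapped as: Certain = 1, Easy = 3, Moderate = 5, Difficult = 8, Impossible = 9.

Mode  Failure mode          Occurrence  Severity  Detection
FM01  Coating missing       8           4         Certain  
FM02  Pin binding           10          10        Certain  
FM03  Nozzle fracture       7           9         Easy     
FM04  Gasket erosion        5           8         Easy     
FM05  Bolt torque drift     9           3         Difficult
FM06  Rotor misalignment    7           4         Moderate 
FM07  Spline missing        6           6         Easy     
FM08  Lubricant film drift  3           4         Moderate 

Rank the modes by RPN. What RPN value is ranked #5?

108

RPN = Severity × Occurrence × Detection:
  FM01: 4 × 8 × 1 = 32
  FM02: 10 × 10 × 1 = 100
  FM03: 9 × 7 × 3 = 189
  FM04: 8 × 5 × 3 = 120
  FM05: 3 × 9 × 8 = 216
  FM06: 4 × 7 × 5 = 140
  FM07: 6 × 6 × 3 = 108
  FM08: 4 × 3 × 5 = 60
Sorted descending: 216, 189, 140, 120, 108, 100, 60, 32.
The fifth-highest RPN is 108 (FM07).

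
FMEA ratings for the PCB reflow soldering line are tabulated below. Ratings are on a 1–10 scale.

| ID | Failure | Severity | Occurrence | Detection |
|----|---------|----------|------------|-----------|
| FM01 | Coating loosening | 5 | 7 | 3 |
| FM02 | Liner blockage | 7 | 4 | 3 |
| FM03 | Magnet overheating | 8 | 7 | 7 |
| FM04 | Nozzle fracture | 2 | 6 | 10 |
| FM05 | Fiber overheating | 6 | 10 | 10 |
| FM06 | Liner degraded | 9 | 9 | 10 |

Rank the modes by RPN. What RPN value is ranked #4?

RPN = Severity × Occurrence × Detection:
  FM01: 5 × 7 × 3 = 105
  FM02: 7 × 4 × 3 = 84
  FM03: 8 × 7 × 7 = 392
  FM04: 2 × 6 × 10 = 120
  FM05: 6 × 10 × 10 = 600
  FM06: 9 × 9 × 10 = 810
Sorted descending: 810, 600, 392, 120, 105, 84.
The fourth-highest RPN is 120 (FM04).

120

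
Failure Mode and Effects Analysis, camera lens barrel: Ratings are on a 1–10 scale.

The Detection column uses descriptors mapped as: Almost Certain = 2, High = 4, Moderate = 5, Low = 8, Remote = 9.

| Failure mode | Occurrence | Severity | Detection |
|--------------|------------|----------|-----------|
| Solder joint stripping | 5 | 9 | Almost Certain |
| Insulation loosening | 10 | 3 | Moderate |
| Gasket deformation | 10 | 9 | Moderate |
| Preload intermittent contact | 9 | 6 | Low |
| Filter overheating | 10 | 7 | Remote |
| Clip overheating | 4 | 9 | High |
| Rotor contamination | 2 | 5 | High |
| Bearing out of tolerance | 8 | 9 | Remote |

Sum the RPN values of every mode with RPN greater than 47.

RPN = Severity × Occurrence × Detection:
  Solder joint stripping: 9 × 5 × 2 = 90
  Insulation loosening: 3 × 10 × 5 = 150
  Gasket deformation: 9 × 10 × 5 = 450
  Preload intermittent contact: 6 × 9 × 8 = 432
  Filter overheating: 7 × 10 × 9 = 630
  Clip overheating: 9 × 4 × 4 = 144
  Rotor contamination: 5 × 2 × 4 = 40
  Bearing out of tolerance: 9 × 8 × 9 = 648
RPN > 47: Solder joint stripping (90), Insulation loosening (150), Gasket deformation (450), Preload intermittent contact (432), Filter overheating (630), Clip overheating (144), Bearing out of tolerance (648).
Sum: 90 + 150 + 450 + 432 + 630 + 144 + 648 = 2544.

2544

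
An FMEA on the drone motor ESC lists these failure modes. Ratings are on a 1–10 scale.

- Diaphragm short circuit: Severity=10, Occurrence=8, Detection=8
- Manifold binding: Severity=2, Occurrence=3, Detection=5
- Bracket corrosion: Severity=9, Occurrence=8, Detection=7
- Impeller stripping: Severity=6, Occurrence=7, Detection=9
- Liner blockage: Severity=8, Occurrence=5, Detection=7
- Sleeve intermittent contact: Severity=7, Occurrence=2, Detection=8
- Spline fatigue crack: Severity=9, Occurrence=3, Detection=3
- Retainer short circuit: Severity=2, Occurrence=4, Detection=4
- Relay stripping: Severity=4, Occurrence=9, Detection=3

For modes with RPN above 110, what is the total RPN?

RPN = Severity × Occurrence × Detection:
  Diaphragm short circuit: 10 × 8 × 8 = 640
  Manifold binding: 2 × 3 × 5 = 30
  Bracket corrosion: 9 × 8 × 7 = 504
  Impeller stripping: 6 × 7 × 9 = 378
  Liner blockage: 8 × 5 × 7 = 280
  Sleeve intermittent contact: 7 × 2 × 8 = 112
  Spline fatigue crack: 9 × 3 × 3 = 81
  Retainer short circuit: 2 × 4 × 4 = 32
  Relay stripping: 4 × 9 × 3 = 108
RPN > 110: Diaphragm short circuit (640), Bracket corrosion (504), Impeller stripping (378), Liner blockage (280), Sleeve intermittent contact (112).
Sum: 640 + 504 + 378 + 280 + 112 = 1914.

1914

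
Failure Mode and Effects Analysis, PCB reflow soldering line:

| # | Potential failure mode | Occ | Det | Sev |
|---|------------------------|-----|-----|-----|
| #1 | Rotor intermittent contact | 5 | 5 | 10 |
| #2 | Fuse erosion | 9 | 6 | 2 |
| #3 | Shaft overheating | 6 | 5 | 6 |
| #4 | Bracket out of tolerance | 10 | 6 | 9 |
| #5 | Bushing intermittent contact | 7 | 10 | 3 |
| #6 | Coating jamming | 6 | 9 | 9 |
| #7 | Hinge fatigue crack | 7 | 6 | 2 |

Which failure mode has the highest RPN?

RPN = Severity × Occurrence × Detection:
  #1: 10 × 5 × 5 = 250
  #2: 2 × 9 × 6 = 108
  #3: 6 × 6 × 5 = 180
  #4: 9 × 10 × 6 = 540
  #5: 3 × 7 × 10 = 210
  #6: 9 × 6 × 9 = 486
  #7: 2 × 7 × 6 = 84
Highest RPN is 540 → #4.

#4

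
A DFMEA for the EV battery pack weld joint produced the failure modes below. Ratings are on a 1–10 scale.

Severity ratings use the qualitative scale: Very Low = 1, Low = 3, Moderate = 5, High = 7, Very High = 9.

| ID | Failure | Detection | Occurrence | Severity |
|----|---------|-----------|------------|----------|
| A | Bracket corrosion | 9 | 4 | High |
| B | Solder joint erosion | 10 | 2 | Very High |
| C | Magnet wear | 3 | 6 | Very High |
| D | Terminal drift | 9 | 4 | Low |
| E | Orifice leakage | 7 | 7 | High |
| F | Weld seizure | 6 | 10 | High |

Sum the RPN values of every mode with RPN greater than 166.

RPN = Severity × Occurrence × Detection:
  A: 7 × 4 × 9 = 252
  B: 9 × 2 × 10 = 180
  C: 9 × 6 × 3 = 162
  D: 3 × 4 × 9 = 108
  E: 7 × 7 × 7 = 343
  F: 7 × 10 × 6 = 420
RPN > 166: A (252), B (180), E (343), F (420).
Sum: 252 + 180 + 343 + 420 = 1195.

1195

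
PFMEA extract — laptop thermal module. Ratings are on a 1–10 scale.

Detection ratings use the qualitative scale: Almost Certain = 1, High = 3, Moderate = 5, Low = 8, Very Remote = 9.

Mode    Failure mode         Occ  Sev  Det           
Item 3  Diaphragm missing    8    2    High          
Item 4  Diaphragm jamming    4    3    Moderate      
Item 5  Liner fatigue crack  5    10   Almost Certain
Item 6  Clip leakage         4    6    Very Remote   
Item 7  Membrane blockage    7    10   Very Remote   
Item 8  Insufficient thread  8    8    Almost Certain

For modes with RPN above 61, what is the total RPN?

RPN = Severity × Occurrence × Detection:
  Item 3: 2 × 8 × 3 = 48
  Item 4: 3 × 4 × 5 = 60
  Item 5: 10 × 5 × 1 = 50
  Item 6: 6 × 4 × 9 = 216
  Item 7: 10 × 7 × 9 = 630
  Item 8: 8 × 8 × 1 = 64
RPN > 61: Item 6 (216), Item 7 (630), Item 8 (64).
Sum: 216 + 630 + 64 = 910.

910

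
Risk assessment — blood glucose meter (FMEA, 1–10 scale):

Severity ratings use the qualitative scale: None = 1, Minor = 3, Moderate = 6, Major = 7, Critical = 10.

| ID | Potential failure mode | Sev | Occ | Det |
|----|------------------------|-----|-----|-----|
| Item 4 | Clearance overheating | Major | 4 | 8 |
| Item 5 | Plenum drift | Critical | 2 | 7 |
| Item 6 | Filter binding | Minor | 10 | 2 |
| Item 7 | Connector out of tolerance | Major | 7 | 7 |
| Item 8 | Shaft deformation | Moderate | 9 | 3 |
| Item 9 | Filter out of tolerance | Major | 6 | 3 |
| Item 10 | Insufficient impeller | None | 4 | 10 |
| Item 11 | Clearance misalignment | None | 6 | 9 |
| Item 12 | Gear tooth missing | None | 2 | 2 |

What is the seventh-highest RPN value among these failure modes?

RPN = Severity × Occurrence × Detection:
  Item 4: 7 × 4 × 8 = 224
  Item 5: 10 × 2 × 7 = 140
  Item 6: 3 × 10 × 2 = 60
  Item 7: 7 × 7 × 7 = 343
  Item 8: 6 × 9 × 3 = 162
  Item 9: 7 × 6 × 3 = 126
  Item 10: 1 × 4 × 10 = 40
  Item 11: 1 × 6 × 9 = 54
  Item 12: 1 × 2 × 2 = 4
Sorted descending: 343, 224, 162, 140, 126, 60, 54, 40, 4.
The seventh-highest RPN is 54 (Item 11).

54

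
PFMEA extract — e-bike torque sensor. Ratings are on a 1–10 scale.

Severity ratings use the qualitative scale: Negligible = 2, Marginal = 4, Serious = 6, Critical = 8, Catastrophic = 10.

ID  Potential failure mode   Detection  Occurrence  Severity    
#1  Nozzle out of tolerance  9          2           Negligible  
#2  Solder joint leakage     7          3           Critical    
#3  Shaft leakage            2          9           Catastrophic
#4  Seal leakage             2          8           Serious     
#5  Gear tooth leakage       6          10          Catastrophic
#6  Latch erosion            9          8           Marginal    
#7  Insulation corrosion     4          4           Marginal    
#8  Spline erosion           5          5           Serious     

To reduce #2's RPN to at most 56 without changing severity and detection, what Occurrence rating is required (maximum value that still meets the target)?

#2: S=8, O=3, D=7 → current RPN = 168.
Fixed product = 56. Need 56 × O ≤ 56, so O ≤ 56/56 = 1.00.
Maximum integer Occurrence rating = 1 (gives RPN 56; O=2 would give 112 > 56).

1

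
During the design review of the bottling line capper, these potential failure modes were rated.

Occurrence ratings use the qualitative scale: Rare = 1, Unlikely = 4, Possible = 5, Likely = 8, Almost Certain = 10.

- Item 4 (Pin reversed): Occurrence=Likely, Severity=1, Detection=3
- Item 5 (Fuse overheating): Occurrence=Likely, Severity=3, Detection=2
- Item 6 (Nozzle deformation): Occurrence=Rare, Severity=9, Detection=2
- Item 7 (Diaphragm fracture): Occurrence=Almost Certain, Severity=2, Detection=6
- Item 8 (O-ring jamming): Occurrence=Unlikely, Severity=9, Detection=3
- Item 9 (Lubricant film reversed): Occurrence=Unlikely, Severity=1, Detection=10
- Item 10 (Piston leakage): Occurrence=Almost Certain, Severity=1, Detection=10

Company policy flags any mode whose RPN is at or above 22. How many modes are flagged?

6

RPN = Severity × Occurrence × Detection:
  Item 4: 1 × 8 × 3 = 24
  Item 5: 3 × 8 × 2 = 48
  Item 6: 9 × 1 × 2 = 18
  Item 7: 2 × 10 × 6 = 120
  Item 8: 9 × 4 × 3 = 108
  Item 9: 1 × 4 × 10 = 40
  Item 10: 1 × 10 × 10 = 100
Modes with RPN ≥ 22: Item 4 (24), Item 5 (48), Item 7 (120), Item 8 (108), Item 9 (40), Item 10 (100) → 6.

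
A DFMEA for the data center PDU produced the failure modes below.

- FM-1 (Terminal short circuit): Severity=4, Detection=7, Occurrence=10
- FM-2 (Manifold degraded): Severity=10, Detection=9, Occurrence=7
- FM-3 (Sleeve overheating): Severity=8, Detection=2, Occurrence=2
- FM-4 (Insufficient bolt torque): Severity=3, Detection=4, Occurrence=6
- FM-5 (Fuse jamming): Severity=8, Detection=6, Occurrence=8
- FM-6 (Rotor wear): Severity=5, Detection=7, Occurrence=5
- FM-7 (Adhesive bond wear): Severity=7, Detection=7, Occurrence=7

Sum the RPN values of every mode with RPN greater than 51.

RPN = Severity × Occurrence × Detection:
  FM-1: 4 × 10 × 7 = 280
  FM-2: 10 × 7 × 9 = 630
  FM-3: 8 × 2 × 2 = 32
  FM-4: 3 × 6 × 4 = 72
  FM-5: 8 × 8 × 6 = 384
  FM-6: 5 × 5 × 7 = 175
  FM-7: 7 × 7 × 7 = 343
RPN > 51: FM-1 (280), FM-2 (630), FM-4 (72), FM-5 (384), FM-6 (175), FM-7 (343).
Sum: 280 + 630 + 72 + 384 + 175 + 343 = 1884.

1884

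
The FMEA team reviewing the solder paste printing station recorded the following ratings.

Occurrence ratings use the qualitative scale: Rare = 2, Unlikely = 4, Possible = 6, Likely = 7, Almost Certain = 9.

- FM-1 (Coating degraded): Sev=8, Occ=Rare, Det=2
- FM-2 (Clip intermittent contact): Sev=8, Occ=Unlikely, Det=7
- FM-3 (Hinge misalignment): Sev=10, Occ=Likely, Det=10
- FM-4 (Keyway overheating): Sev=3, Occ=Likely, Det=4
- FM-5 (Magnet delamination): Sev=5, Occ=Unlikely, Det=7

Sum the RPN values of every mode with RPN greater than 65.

1148

RPN = Severity × Occurrence × Detection:
  FM-1: 8 × 2 × 2 = 32
  FM-2: 8 × 4 × 7 = 224
  FM-3: 10 × 7 × 10 = 700
  FM-4: 3 × 7 × 4 = 84
  FM-5: 5 × 4 × 7 = 140
RPN > 65: FM-2 (224), FM-3 (700), FM-4 (84), FM-5 (140).
Sum: 224 + 700 + 84 + 140 = 1148.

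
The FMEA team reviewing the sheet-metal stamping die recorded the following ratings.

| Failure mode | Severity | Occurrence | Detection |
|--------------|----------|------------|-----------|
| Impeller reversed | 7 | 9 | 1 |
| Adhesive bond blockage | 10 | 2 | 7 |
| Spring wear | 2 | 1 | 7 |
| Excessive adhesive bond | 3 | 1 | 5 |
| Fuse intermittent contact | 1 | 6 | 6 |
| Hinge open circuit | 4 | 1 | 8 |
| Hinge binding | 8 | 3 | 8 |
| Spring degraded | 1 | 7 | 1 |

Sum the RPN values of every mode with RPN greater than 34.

431

RPN = Severity × Occurrence × Detection:
  Impeller reversed: 7 × 9 × 1 = 63
  Adhesive bond blockage: 10 × 2 × 7 = 140
  Spring wear: 2 × 1 × 7 = 14
  Excessive adhesive bond: 3 × 1 × 5 = 15
  Fuse intermittent contact: 1 × 6 × 6 = 36
  Hinge open circuit: 4 × 1 × 8 = 32
  Hinge binding: 8 × 3 × 8 = 192
  Spring degraded: 1 × 7 × 1 = 7
RPN > 34: Impeller reversed (63), Adhesive bond blockage (140), Fuse intermittent contact (36), Hinge binding (192).
Sum: 63 + 140 + 36 + 192 = 431.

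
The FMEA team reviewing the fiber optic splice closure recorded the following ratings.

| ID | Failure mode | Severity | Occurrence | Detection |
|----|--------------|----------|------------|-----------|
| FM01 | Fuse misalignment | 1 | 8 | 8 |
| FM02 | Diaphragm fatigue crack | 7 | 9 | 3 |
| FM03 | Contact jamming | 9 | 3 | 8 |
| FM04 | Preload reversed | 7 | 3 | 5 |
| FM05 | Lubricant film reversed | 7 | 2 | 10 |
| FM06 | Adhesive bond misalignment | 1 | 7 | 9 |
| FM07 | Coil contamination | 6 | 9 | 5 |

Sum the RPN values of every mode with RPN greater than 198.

RPN = Severity × Occurrence × Detection:
  FM01: 1 × 8 × 8 = 64
  FM02: 7 × 9 × 3 = 189
  FM03: 9 × 3 × 8 = 216
  FM04: 7 × 3 × 5 = 105
  FM05: 7 × 2 × 10 = 140
  FM06: 1 × 7 × 9 = 63
  FM07: 6 × 9 × 5 = 270
RPN > 198: FM03 (216), FM07 (270).
Sum: 216 + 270 = 486.

486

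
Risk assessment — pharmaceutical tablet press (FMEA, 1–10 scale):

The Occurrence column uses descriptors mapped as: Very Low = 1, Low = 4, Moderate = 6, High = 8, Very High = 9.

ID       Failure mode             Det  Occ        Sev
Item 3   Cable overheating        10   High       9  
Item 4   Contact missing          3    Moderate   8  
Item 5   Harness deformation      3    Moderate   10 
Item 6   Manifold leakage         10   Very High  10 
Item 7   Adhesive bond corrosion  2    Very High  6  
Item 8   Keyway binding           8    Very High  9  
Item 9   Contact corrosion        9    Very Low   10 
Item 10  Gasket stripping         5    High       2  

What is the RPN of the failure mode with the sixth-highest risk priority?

108

RPN = Severity × Occurrence × Detection:
  Item 3: 9 × 8 × 10 = 720
  Item 4: 8 × 6 × 3 = 144
  Item 5: 10 × 6 × 3 = 180
  Item 6: 10 × 9 × 10 = 900
  Item 7: 6 × 9 × 2 = 108
  Item 8: 9 × 9 × 8 = 648
  Item 9: 10 × 1 × 9 = 90
  Item 10: 2 × 8 × 5 = 80
Sorted descending: 900, 720, 648, 180, 144, 108, 90, 80.
The sixth-highest RPN is 108 (Item 7).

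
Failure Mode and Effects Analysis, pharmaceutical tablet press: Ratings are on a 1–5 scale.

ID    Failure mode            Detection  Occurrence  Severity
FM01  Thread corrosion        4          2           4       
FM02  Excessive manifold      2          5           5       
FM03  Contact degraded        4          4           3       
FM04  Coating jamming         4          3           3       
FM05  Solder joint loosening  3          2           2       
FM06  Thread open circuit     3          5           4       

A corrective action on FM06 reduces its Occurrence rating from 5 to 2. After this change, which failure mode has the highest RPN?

RPN = Severity × Occurrence × Detection:
  FM01: 4 × 2 × 4 = 32
  FM02: 5 × 5 × 2 = 50
  FM03: 3 × 4 × 4 = 48
  FM04: 3 × 3 × 4 = 36
  FM05: 2 × 2 × 3 = 12
  FM06: 4 × 5 × 3 = 60
After action: FM06 → 4 × 2 × 3 = 24.
Revised RPNs: FM02=50, FM03=48, FM04=36, FM01=32, FM06=24, FM05=12.
Highest is now FM02 (50).

FM02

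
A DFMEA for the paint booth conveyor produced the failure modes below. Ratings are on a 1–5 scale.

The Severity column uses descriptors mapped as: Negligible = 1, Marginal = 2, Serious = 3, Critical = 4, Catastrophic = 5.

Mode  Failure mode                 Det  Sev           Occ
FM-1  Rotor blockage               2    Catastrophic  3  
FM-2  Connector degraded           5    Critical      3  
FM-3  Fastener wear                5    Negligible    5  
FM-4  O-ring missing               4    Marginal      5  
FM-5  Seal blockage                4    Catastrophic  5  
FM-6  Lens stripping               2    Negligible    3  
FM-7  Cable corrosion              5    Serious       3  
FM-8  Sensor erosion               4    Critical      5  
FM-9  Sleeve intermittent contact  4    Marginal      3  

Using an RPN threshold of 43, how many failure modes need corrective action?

RPN = Severity × Occurrence × Detection:
  FM-1: 5 × 3 × 2 = 30
  FM-2: 4 × 3 × 5 = 60
  FM-3: 1 × 5 × 5 = 25
  FM-4: 2 × 5 × 4 = 40
  FM-5: 5 × 5 × 4 = 100
  FM-6: 1 × 3 × 2 = 6
  FM-7: 3 × 3 × 5 = 45
  FM-8: 4 × 5 × 4 = 80
  FM-9: 2 × 3 × 4 = 24
Modes with RPN ≥ 43: FM-2 (60), FM-5 (100), FM-7 (45), FM-8 (80) → 4.

4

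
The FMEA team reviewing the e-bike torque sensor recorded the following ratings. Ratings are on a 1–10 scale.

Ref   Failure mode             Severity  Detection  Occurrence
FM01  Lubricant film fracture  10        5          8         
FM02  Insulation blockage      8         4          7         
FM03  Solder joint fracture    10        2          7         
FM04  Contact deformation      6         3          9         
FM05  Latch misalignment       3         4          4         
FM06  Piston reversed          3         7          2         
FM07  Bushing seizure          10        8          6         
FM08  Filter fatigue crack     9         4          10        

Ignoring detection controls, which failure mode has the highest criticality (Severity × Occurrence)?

Criticality = Severity × Occurrence:
  FM01: 10 × 8 = 80
  FM02: 8 × 7 = 56
  FM03: 10 × 7 = 70
  FM04: 6 × 9 = 54
  FM05: 3 × 4 = 12
  FM06: 3 × 2 = 6
  FM07: 10 × 6 = 60
  FM08: 9 × 10 = 90
Highest criticality is 90 → FM08.

FM08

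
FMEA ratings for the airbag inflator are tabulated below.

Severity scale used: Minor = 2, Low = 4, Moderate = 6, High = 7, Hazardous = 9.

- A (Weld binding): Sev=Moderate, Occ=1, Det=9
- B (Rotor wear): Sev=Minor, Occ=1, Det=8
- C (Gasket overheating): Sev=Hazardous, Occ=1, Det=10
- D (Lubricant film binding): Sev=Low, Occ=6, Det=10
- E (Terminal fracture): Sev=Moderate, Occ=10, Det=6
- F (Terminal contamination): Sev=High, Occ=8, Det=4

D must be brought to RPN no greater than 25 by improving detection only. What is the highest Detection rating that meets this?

1

D: S=4, O=6, D=10 → current RPN = 240.
Fixed product = 24. Need 24 × D ≤ 25, so D ≤ 25/24 = 1.04.
Maximum integer Detection rating = 1 (gives RPN 24; D=2 would give 48 > 25).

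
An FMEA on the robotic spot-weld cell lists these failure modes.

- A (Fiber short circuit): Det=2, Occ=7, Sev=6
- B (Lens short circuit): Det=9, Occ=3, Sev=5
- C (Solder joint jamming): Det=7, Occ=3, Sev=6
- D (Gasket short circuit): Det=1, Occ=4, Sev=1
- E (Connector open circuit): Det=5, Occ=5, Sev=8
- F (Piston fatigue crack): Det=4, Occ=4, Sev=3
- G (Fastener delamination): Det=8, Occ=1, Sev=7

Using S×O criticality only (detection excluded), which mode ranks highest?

Criticality = Severity × Occurrence:
  A: 6 × 7 = 42
  B: 5 × 3 = 15
  C: 6 × 3 = 18
  D: 1 × 4 = 4
  E: 8 × 5 = 40
  F: 3 × 4 = 12
  G: 7 × 1 = 7
Highest criticality is 42 → A.

A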